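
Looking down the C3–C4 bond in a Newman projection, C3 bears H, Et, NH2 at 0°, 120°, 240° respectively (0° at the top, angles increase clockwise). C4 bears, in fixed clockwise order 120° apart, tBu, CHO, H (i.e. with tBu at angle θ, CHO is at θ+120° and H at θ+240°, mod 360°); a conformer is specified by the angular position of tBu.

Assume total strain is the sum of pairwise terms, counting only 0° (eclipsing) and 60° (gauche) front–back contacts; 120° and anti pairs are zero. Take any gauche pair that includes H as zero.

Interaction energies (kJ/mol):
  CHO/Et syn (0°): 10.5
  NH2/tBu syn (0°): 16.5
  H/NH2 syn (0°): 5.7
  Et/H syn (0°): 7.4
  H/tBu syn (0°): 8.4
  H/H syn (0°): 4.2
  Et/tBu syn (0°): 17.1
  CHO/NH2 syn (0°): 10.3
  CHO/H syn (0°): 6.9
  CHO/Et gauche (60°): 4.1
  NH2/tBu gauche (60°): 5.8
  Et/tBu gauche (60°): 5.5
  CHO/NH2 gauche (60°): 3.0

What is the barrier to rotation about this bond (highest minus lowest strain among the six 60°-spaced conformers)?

21.7 kJ/mol

tBu at 0° (eclipsed): H(0°)/tBu(0°) eclipsed 8.4; Et(120°)/CHO(120°) eclipsed 10.5; NH2(240°)/H(240°) eclipsed 5.7 → 24.6 kJ/mol.
tBu at 60° (staggered): Et(120°)/tBu(60°) gauche 5.5; Et(120°)/CHO(180°) gauche 4.1; NH2(240°)/CHO(180°) gauche 3.0 → 12.6 kJ/mol.
tBu at 120° (eclipsed): H(0°)/H(0°) eclipsed 4.2; Et(120°)/tBu(120°) eclipsed 17.1; NH2(240°)/CHO(240°) eclipsed 10.3 → 31.6 kJ/mol.
tBu at 180° (staggered): Et(120°)/tBu(180°) gauche 5.5; NH2(240°)/tBu(180°) gauche 5.8; NH2(240°)/CHO(300°) gauche 3.0 → 14.3 kJ/mol.
tBu at 240° (eclipsed): H(0°)/CHO(0°) eclipsed 6.9; Et(120°)/H(120°) eclipsed 7.4; NH2(240°)/tBu(240°) eclipsed 16.5 → 30.8 kJ/mol.
tBu at 300° (staggered): Et(120°)/CHO(60°) gauche 4.1; NH2(240°)/tBu(300°) gauche 5.8 → 9.9 kJ/mol.
Max at 120° (31.6 kJ/mol), min at 300° (9.9 kJ/mol); barrier = 21.7 kJ/mol.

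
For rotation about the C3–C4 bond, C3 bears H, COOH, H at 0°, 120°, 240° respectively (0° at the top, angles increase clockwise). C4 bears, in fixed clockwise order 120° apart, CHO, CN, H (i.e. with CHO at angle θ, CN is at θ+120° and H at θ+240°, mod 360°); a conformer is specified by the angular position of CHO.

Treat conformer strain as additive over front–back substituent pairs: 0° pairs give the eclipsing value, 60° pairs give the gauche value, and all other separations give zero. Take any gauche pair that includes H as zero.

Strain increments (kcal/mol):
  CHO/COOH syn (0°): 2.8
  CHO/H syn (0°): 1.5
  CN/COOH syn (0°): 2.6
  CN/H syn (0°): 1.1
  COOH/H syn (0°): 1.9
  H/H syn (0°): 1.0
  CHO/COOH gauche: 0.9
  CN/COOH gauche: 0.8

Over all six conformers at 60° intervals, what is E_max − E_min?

CHO at 0° is eclipsed. H at 0° is eclipsed with CHO at 0° (1.5); COOH at 120° is eclipsed with CN at 120° (2.6); H at 240° is eclipsed with H at 240° (1.0). Total 5.1 kcal/mol.
CHO at 60° is staggered. COOH at 120° is gauche with CHO at 60° (0.9); COOH at 120° is gauche with CN at 180° (0.8). Total 1.7 kcal/mol.
CHO at 120° is eclipsed. H at 0° is eclipsed with H at 0° (1.0); COOH at 120° is eclipsed with CHO at 120° (2.8); H at 240° is eclipsed with CN at 240° (1.1). Total 4.9 kcal/mol.
CHO at 180° is staggered. COOH at 120° is gauche with CHO at 180° (0.9). Total 0.9 kcal/mol.
CHO at 240° is eclipsed. H at 0° is eclipsed with CN at 0° (1.1); COOH at 120° is eclipsed with H at 120° (1.9); H at 240° is eclipsed with CHO at 240° (1.5). Total 4.5 kcal/mol.
CHO at 300° is staggered. COOH at 120° is gauche with CN at 60° (0.8). Total 0.8 kcal/mol.
Max at 0° (5.1 kcal/mol), min at 300° (0.8 kcal/mol); barrier = 4.3 kcal/mol.

4.3 kcal/mol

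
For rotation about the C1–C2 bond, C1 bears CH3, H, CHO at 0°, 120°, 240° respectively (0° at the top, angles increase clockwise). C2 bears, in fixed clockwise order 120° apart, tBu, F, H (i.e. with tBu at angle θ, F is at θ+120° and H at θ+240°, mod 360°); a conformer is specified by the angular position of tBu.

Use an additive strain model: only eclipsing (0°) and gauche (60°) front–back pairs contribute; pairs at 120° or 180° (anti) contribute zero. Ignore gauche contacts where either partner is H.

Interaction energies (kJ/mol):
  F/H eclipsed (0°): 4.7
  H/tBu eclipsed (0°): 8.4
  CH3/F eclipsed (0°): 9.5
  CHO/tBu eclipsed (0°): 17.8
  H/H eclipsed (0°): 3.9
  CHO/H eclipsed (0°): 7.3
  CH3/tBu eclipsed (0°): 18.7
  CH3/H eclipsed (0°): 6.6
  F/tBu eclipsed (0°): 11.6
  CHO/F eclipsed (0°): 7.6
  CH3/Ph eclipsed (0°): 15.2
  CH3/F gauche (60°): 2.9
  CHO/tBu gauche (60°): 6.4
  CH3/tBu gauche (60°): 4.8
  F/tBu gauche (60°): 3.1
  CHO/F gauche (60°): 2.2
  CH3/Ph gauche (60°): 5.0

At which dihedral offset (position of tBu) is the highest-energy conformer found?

240°

tBu at 0° (eclipsed): CH3–tBu eclipsed, H–F eclipsed, CHO–H eclipsed; 18.7 + 4.7 + 7.3 = 30.7 kJ/mol.
tBu at 60° (staggered): CH3–tBu gauche, CHO–F gauche; 4.8 + 2.2 = 7.0 kJ/mol.
tBu at 120° (eclipsed): CH3–H eclipsed, H–tBu eclipsed, CHO–F eclipsed; 6.6 + 8.4 + 7.6 = 22.6 kJ/mol.
tBu at 180° (staggered): CH3–F gauche, CHO–tBu gauche, CHO–F gauche; 2.9 + 6.4 + 2.2 = 11.5 kJ/mol.
tBu at 240° (eclipsed): CH3–F eclipsed, H–H eclipsed, CHO–tBu eclipsed; 9.5 + 3.9 + 17.8 = 31.2 kJ/mol.
tBu at 300° (staggered): CH3–tBu gauche, CH3–F gauche, CHO–tBu gauche; 4.8 + 2.9 + 6.4 = 14.1 kJ/mol.
The maximum (31.2 kJ/mol) occurs with tBu at 240°.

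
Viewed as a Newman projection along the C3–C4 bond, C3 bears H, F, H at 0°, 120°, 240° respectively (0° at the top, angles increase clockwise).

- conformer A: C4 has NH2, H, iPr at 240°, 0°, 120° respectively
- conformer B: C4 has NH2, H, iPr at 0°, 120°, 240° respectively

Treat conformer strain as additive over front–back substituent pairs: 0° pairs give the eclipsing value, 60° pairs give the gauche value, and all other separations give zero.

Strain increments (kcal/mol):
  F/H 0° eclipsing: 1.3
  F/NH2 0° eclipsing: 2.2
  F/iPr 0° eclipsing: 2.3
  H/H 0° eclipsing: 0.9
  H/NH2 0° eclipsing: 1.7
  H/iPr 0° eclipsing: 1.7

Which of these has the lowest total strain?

A (eclipsed): H–H eclipsed, F–iPr eclipsed, H–NH2 eclipsed; 0.9 + 2.3 + 1.7 = 4.9 kcal/mol.
B (eclipsed): H–NH2 eclipsed, F–H eclipsed, H–iPr eclipsed; 1.7 + 1.3 + 1.7 = 4.7 kcal/mol.
B has the lowest total (4.7 kcal/mol).

B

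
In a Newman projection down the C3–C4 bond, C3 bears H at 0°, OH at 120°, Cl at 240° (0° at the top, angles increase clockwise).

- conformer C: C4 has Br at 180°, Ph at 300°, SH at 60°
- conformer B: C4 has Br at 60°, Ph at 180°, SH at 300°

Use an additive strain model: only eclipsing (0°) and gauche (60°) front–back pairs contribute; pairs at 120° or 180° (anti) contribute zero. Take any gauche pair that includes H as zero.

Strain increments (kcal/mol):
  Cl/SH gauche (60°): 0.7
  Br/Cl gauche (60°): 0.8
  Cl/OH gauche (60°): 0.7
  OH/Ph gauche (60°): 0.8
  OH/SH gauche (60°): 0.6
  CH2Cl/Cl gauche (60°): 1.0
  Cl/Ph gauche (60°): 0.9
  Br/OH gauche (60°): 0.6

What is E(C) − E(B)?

C (staggered): OH(120°)/Br(180°) gauche 0.6; OH(120°)/SH(60°) gauche 0.6; Cl(240°)/Br(180°) gauche 0.8; Cl(240°)/Ph(300°) gauche 0.9 → 2.9 kcal/mol.
B (staggered): OH(120°)/Br(60°) gauche 0.6; OH(120°)/Ph(180°) gauche 0.8; Cl(240°)/Ph(180°) gauche 0.9; Cl(240°)/SH(300°) gauche 0.7 → 3.0 kcal/mol.
E(C) − E(B) = 2.9 − 3.0 = -0.1 kcal/mol.

-0.1 kcal/mol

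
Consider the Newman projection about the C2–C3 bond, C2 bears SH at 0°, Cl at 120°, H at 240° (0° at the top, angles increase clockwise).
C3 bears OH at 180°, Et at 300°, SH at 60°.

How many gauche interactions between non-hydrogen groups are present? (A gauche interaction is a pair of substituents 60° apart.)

Non-H gauche pairs: SH(0°)/Et(300°); SH(0°)/SH(60°); Cl(120°)/OH(180°); Cl(120°)/SH(60°) — 4 interactions.

4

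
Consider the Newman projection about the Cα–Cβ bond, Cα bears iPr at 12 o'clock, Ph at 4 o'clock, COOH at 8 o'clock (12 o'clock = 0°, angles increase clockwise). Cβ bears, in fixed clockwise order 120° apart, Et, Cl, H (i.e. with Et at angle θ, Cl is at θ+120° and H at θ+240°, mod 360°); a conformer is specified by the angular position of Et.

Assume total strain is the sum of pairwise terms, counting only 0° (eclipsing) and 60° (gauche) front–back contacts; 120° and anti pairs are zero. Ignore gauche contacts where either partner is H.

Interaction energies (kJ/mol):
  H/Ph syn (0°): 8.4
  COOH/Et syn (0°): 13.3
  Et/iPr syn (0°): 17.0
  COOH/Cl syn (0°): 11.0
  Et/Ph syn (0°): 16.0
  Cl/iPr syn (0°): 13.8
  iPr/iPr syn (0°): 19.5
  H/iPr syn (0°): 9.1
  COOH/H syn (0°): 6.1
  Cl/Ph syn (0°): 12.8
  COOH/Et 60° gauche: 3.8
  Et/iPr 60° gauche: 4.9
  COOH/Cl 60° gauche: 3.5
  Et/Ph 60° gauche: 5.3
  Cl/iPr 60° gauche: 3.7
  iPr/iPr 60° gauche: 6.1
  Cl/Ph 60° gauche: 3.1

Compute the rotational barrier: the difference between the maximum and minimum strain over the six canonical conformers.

20.6 kJ/mol

Et at 0° (eclipsed): iPr(0°)/Et(0°) eclipsed 17.0; Ph(120°)/Cl(120°) eclipsed 12.8; COOH(240°)/H(240°) eclipsed 6.1 → 35.9 kJ/mol.
Et at 60° (staggered): iPr(0°)/Et(60°) gauche 4.9; Ph(120°)/Et(60°) gauche 5.3; Ph(120°)/Cl(180°) gauche 3.1; COOH(240°)/Cl(180°) gauche 3.5 → 16.8 kJ/mol.
Et at 120° (eclipsed): iPr(0°)/H(0°) eclipsed 9.1; Ph(120°)/Et(120°) eclipsed 16.0; COOH(240°)/Cl(240°) eclipsed 11.0 → 36.1 kJ/mol.
Et at 180° (staggered): iPr(0°)/Cl(300°) gauche 3.7; Ph(120°)/Et(180°) gauche 5.3; COOH(240°)/Et(180°) gauche 3.8; COOH(240°)/Cl(300°) gauche 3.5 → 16.3 kJ/mol.
Et at 240° (eclipsed): iPr(0°)/Cl(0°) eclipsed 13.8; Ph(120°)/H(120°) eclipsed 8.4; COOH(240°)/Et(240°) eclipsed 13.3 → 35.5 kJ/mol.
Et at 300° (staggered): iPr(0°)/Et(300°) gauche 4.9; iPr(0°)/Cl(60°) gauche 3.7; Ph(120°)/Cl(60°) gauche 3.1; COOH(240°)/Et(300°) gauche 3.8 → 15.5 kJ/mol.
Max at 120° (36.1 kJ/mol), min at 300° (15.5 kJ/mol); barrier = 20.6 kJ/mol.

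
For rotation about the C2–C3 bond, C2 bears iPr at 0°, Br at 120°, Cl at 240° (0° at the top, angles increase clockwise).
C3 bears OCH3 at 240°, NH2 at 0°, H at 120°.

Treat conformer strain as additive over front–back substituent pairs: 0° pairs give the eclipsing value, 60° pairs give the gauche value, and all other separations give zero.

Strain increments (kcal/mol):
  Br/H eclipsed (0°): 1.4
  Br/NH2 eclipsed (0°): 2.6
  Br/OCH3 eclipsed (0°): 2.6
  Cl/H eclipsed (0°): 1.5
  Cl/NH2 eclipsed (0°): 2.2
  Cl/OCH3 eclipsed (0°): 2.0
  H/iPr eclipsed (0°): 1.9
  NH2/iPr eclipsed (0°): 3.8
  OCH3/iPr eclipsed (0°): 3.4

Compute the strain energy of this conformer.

This conformer (eclipsed): iPr–NH2 eclipsed, Br–H eclipsed, Cl–OCH3 eclipsed; 3.8 + 1.4 + 2.0 = 7.2 kcal/mol.

7.2 kcal/mol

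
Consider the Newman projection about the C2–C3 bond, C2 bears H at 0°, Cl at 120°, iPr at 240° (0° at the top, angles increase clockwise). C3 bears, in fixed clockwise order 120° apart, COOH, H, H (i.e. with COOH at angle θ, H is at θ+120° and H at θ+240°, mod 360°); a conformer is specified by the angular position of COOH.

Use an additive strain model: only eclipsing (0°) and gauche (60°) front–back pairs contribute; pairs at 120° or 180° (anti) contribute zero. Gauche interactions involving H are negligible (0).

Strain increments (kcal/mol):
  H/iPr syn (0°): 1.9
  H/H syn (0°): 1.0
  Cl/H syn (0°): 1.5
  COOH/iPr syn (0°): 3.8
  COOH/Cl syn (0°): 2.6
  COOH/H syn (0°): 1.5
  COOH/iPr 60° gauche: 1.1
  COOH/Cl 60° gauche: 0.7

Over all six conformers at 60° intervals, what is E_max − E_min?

5.6 kcal/mol

COOH at 0° (eclipsed): H(0°)/COOH(0°) eclipsed 1.5; Cl(120°)/H(120°) eclipsed 1.5; iPr(240°)/H(240°) eclipsed 1.9 → 4.9 kcal/mol.
COOH at 60° (staggered): Cl(120°)/COOH(60°) gauche 0.7 → 0.7 kcal/mol.
COOH at 120° (eclipsed): H(0°)/H(0°) eclipsed 1.0; Cl(120°)/COOH(120°) eclipsed 2.6; iPr(240°)/H(240°) eclipsed 1.9 → 5.5 kcal/mol.
COOH at 180° (staggered): Cl(120°)/COOH(180°) gauche 0.7; iPr(240°)/COOH(180°) gauche 1.1 → 1.8 kcal/mol.
COOH at 240° (eclipsed): H(0°)/H(0°) eclipsed 1.0; Cl(120°)/H(120°) eclipsed 1.5; iPr(240°)/COOH(240°) eclipsed 3.8 → 6.3 kcal/mol.
COOH at 300° (staggered): iPr(240°)/COOH(300°) gauche 1.1 → 1.1 kcal/mol.
Max at 240° (6.3 kcal/mol), min at 60° (0.7 kcal/mol); barrier = 5.6 kcal/mol.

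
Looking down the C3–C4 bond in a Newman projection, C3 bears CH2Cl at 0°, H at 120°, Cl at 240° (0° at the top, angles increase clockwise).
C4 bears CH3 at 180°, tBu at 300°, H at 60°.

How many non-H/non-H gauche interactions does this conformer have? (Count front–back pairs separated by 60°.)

Non-H gauche pairs: CH2Cl(0°)/tBu(300°); Cl(240°)/CH3(180°); Cl(240°)/tBu(300°) — 3 interactions.

3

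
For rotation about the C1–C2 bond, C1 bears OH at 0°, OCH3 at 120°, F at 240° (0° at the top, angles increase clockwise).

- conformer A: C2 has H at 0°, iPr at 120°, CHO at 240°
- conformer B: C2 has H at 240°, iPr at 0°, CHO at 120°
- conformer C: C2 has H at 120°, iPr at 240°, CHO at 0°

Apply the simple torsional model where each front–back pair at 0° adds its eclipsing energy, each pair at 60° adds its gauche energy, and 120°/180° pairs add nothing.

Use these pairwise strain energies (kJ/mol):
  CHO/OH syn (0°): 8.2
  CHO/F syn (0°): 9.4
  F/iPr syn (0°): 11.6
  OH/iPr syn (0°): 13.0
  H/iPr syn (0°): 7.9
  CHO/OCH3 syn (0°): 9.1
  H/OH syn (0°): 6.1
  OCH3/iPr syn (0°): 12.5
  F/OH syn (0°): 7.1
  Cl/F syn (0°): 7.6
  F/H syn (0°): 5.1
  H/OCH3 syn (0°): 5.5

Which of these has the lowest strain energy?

A (eclipsed): OH(0°)/H(0°) eclipsed 6.1; OCH3(120°)/iPr(120°) eclipsed 12.5; F(240°)/CHO(240°) eclipsed 9.4 → 28.0 kJ/mol.
B (eclipsed): OH(0°)/iPr(0°) eclipsed 13.0; OCH3(120°)/CHO(120°) eclipsed 9.1; F(240°)/H(240°) eclipsed 5.1 → 27.2 kJ/mol.
C (eclipsed): OH(0°)/CHO(0°) eclipsed 8.2; OCH3(120°)/H(120°) eclipsed 5.5; F(240°)/iPr(240°) eclipsed 11.6 → 25.3 kJ/mol.
C has the lowest total (25.3 kJ/mol).

C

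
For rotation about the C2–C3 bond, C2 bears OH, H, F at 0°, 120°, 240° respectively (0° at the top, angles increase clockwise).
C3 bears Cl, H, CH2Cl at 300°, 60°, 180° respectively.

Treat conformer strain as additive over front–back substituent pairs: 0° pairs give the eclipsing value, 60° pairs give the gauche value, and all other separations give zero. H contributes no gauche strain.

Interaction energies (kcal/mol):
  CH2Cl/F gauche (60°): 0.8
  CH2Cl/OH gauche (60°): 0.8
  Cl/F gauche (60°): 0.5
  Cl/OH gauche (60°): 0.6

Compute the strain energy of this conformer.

This conformer (staggered): OH(0°)/Cl(300°) gauche 0.6; F(240°)/Cl(300°) gauche 0.5; F(240°)/CH2Cl(180°) gauche 0.8 → 1.9 kcal/mol.

1.9 kcal/mol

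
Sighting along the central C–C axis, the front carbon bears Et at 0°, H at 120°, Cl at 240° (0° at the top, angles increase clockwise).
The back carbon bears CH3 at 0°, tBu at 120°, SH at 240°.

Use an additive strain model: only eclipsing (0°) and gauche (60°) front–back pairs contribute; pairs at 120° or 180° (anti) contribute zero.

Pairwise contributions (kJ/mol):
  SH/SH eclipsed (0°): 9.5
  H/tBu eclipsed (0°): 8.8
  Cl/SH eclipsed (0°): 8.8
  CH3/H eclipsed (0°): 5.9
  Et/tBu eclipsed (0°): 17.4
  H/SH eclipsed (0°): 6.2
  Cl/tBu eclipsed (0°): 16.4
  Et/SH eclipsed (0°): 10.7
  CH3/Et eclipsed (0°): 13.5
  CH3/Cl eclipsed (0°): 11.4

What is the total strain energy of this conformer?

This conformer (eclipsed): Et(0°)/CH3(0°) eclipsed 13.5; H(120°)/tBu(120°) eclipsed 8.8; Cl(240°)/SH(240°) eclipsed 8.8 → 31.1 kJ/mol.

31.1 kJ/mol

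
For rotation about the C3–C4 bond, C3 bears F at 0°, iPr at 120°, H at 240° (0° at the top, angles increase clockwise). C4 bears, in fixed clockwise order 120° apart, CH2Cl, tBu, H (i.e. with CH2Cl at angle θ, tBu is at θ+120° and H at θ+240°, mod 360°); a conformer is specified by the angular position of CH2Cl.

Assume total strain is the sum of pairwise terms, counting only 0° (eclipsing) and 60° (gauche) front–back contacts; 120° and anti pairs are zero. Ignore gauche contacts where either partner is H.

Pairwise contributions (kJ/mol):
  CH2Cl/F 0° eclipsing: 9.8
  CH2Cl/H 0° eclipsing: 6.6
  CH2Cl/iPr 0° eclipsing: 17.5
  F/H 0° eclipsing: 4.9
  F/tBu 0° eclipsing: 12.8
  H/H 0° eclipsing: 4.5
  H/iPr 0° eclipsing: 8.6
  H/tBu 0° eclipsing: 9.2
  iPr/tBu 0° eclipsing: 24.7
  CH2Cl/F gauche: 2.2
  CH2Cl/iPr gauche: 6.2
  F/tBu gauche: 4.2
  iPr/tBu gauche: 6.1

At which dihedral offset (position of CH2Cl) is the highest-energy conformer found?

0°

CH2Cl at 0° is eclipsed. F at 0° is eclipsed with CH2Cl at 0° (9.8); iPr at 120° is eclipsed with tBu at 120° (24.7); H at 240° is eclipsed with H at 240° (4.5). Total 39.0 kJ/mol.
CH2Cl at 60° is staggered. F at 0° is gauche with CH2Cl at 60° (2.2); iPr at 120° is gauche with CH2Cl at 60° (6.2); iPr at 120° is gauche with tBu at 180° (6.1). Total 14.5 kJ/mol.
CH2Cl at 120° is eclipsed. F at 0° is eclipsed with H at 0° (4.9); iPr at 120° is eclipsed with CH2Cl at 120° (17.5); H at 240° is eclipsed with tBu at 240° (9.2). Total 31.6 kJ/mol.
CH2Cl at 180° is staggered. F at 0° is gauche with tBu at 300° (4.2); iPr at 120° is gauche with CH2Cl at 180° (6.2). Total 10.4 kJ/mol.
CH2Cl at 240° is eclipsed. F at 0° is eclipsed with tBu at 0° (12.8); iPr at 120° is eclipsed with H at 120° (8.6); H at 240° is eclipsed with CH2Cl at 240° (6.6). Total 28.0 kJ/mol.
CH2Cl at 300° is staggered. F at 0° is gauche with CH2Cl at 300° (2.2); F at 0° is gauche with tBu at 60° (4.2); iPr at 120° is gauche with tBu at 60° (6.1). Total 12.5 kJ/mol.
The maximum (39.0 kJ/mol) occurs with CH2Cl at 0°.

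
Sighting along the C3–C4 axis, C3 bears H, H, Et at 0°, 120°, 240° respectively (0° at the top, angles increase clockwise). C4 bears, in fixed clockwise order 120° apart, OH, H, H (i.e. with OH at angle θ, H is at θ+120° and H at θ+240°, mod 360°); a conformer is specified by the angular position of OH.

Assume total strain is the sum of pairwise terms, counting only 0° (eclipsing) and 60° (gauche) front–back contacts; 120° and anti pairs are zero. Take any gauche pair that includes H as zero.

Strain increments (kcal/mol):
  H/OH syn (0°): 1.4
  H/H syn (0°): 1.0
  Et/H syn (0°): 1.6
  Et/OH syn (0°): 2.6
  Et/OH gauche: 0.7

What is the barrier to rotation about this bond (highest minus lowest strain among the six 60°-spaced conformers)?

4.6 kcal/mol

OH at 0° (eclipsed): H(0°)/OH(0°) eclipsed 1.4; H(120°)/H(120°) eclipsed 1.0; Et(240°)/H(240°) eclipsed 1.6 → 4.0 kcal/mol.
OH at 60° (staggered): no non-H gauche contacts → 0.0 kcal/mol.
OH at 120° (eclipsed): H(0°)/H(0°) eclipsed 1.0; H(120°)/OH(120°) eclipsed 1.4; Et(240°)/H(240°) eclipsed 1.6 → 4.0 kcal/mol.
OH at 180° (staggered): Et(240°)/OH(180°) gauche 0.7 → 0.7 kcal/mol.
OH at 240° (eclipsed): H(0°)/H(0°) eclipsed 1.0; H(120°)/H(120°) eclipsed 1.0; Et(240°)/OH(240°) eclipsed 2.6 → 4.6 kcal/mol.
OH at 300° (staggered): Et(240°)/OH(300°) gauche 0.7 → 0.7 kcal/mol.
Max at 240° (4.6 kcal/mol), min at 60° (0.0 kcal/mol); barrier = 4.6 kcal/mol.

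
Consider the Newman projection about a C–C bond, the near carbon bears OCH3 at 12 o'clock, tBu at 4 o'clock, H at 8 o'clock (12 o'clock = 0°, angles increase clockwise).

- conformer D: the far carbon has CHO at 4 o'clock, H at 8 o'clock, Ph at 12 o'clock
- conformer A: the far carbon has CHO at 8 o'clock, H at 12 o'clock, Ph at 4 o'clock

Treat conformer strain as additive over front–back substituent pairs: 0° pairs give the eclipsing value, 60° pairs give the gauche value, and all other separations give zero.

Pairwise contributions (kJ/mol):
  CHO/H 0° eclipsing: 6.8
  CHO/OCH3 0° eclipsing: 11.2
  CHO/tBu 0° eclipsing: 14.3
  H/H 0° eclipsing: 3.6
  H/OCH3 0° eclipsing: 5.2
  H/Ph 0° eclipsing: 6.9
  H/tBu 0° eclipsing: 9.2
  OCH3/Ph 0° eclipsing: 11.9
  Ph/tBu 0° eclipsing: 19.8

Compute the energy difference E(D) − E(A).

-2.0 kJ/mol

D is eclipsed. OCH3 at 0° is eclipsed with Ph at 0° (11.9); tBu at 120° is eclipsed with CHO at 120° (14.3); H at 240° is eclipsed with H at 240° (3.6). Total 29.8 kJ/mol.
A is eclipsed. OCH3 at 0° is eclipsed with H at 0° (5.2); tBu at 120° is eclipsed with Ph at 120° (19.8); H at 240° is eclipsed with CHO at 240° (6.8). Total 31.8 kJ/mol.
E(D) − E(A) = 29.8 − 31.8 = -2.0 kJ/mol.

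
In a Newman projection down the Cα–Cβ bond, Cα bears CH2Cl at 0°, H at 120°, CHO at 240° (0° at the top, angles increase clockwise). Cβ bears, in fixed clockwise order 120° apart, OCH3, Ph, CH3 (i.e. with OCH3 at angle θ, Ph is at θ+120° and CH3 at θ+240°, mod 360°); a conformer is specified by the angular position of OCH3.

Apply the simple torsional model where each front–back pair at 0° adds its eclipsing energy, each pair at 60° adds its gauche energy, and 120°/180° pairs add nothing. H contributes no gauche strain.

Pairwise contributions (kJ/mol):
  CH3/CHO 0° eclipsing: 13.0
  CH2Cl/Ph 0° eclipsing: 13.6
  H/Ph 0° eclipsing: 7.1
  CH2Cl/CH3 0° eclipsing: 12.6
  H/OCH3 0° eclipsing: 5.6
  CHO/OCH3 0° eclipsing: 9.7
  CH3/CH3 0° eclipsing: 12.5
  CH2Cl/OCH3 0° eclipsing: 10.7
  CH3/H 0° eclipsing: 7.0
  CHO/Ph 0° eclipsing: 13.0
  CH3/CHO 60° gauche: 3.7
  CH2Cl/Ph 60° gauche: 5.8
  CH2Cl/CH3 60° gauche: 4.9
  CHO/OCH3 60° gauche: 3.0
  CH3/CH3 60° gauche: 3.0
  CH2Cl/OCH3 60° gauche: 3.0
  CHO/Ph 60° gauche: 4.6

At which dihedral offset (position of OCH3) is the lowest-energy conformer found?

OCH3 at 0° (eclipsed): CH2Cl–OCH3 eclipsed, H–Ph eclipsed, CHO–CH3 eclipsed; 10.7 + 7.1 + 13.0 = 30.8 kJ/mol.
OCH3 at 60° (staggered): CH2Cl–OCH3 gauche, CH2Cl–CH3 gauche, CHO–Ph gauche, CHO–CH3 gauche; 3.0 + 4.9 + 4.6 + 3.7 = 16.2 kJ/mol.
OCH3 at 120° (eclipsed): CH2Cl–CH3 eclipsed, H–OCH3 eclipsed, CHO–Ph eclipsed; 12.6 + 5.6 + 13.0 = 31.2 kJ/mol.
OCH3 at 180° (staggered): CH2Cl–Ph gauche, CH2Cl–CH3 gauche, CHO–OCH3 gauche, CHO–Ph gauche; 5.8 + 4.9 + 3.0 + 4.6 = 18.3 kJ/mol.
OCH3 at 240° (eclipsed): CH2Cl–Ph eclipsed, H–CH3 eclipsed, CHO–OCH3 eclipsed; 13.6 + 7.0 + 9.7 = 30.3 kJ/mol.
OCH3 at 300° (staggered): CH2Cl–OCH3 gauche, CH2Cl–Ph gauche, CHO–OCH3 gauche, CHO–CH3 gauche; 3.0 + 5.8 + 3.0 + 3.7 = 15.5 kJ/mol.
The minimum (15.5 kJ/mol) occurs with OCH3 at 300°.

300°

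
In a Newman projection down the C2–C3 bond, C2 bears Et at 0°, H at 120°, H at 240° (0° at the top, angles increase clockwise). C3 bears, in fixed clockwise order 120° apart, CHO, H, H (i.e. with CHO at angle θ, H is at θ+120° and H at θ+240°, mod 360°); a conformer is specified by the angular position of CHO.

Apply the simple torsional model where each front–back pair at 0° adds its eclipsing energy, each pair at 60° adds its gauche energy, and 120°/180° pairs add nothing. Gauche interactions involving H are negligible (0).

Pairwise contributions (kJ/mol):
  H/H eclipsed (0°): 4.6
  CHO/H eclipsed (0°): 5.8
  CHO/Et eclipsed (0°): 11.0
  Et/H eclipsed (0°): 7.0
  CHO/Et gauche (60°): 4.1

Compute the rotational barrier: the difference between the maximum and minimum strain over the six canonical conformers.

CHO at 0° (eclipsed): Et(0°)/CHO(0°) eclipsed 11.0; H(120°)/H(120°) eclipsed 4.6; H(240°)/H(240°) eclipsed 4.6 → 20.2 kJ/mol.
CHO at 60° (staggered): Et(0°)/CHO(60°) gauche 4.1 → 4.1 kJ/mol.
CHO at 120° (eclipsed): Et(0°)/H(0°) eclipsed 7.0; H(120°)/CHO(120°) eclipsed 5.8; H(240°)/H(240°) eclipsed 4.6 → 17.4 kJ/mol.
CHO at 180° (staggered): no non-H gauche contacts → 0.0 kJ/mol.
CHO at 240° (eclipsed): Et(0°)/H(0°) eclipsed 7.0; H(120°)/H(120°) eclipsed 4.6; H(240°)/CHO(240°) eclipsed 5.8 → 17.4 kJ/mol.
CHO at 300° (staggered): Et(0°)/CHO(300°) gauche 4.1 → 4.1 kJ/mol.
Max at 0° (20.2 kJ/mol), min at 180° (0.0 kJ/mol); barrier = 20.2 kJ/mol.

20.2 kJ/mol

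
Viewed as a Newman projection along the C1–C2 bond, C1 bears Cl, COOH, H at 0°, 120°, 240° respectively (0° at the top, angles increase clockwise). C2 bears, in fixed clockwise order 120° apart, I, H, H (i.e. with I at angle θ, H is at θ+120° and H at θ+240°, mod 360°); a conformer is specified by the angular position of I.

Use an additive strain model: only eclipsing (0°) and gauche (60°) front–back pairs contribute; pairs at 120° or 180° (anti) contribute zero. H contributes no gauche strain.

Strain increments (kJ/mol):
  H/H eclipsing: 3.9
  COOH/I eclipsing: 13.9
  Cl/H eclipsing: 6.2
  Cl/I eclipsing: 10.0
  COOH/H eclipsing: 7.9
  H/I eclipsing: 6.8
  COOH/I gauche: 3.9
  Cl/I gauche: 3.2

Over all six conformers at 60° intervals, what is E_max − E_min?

20.8 kJ/mol

I at 0° is eclipsed. Cl at 0° is eclipsed with I at 0° (10.0); COOH at 120° is eclipsed with H at 120° (7.9); H at 240° is eclipsed with H at 240° (3.9). Total 21.8 kJ/mol.
I at 60° is staggered. Cl at 0° is gauche with I at 60° (3.2); COOH at 120° is gauche with I at 60° (3.9). Total 7.1 kJ/mol.
I at 120° is eclipsed. Cl at 0° is eclipsed with H at 0° (6.2); COOH at 120° is eclipsed with I at 120° (13.9); H at 240° is eclipsed with H at 240° (3.9). Total 24.0 kJ/mol.
I at 180° is staggered. COOH at 120° is gauche with I at 180° (3.9). Total 3.9 kJ/mol.
I at 240° is eclipsed. Cl at 0° is eclipsed with H at 0° (6.2); COOH at 120° is eclipsed with H at 120° (7.9); H at 240° is eclipsed with I at 240° (6.8). Total 20.9 kJ/mol.
I at 300° is staggered. Cl at 0° is gauche with I at 300° (3.2). Total 3.2 kJ/mol.
Max at 120° (24.0 kJ/mol), min at 300° (3.2 kJ/mol); barrier = 20.8 kJ/mol.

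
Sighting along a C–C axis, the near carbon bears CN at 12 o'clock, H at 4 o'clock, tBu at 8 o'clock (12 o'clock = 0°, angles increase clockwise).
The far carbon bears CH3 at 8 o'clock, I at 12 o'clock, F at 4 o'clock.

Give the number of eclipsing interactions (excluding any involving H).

Non-H eclipsing pairs: CN(0°)/I(0°); tBu(240°)/CH3(240°) — 2 interactions.

2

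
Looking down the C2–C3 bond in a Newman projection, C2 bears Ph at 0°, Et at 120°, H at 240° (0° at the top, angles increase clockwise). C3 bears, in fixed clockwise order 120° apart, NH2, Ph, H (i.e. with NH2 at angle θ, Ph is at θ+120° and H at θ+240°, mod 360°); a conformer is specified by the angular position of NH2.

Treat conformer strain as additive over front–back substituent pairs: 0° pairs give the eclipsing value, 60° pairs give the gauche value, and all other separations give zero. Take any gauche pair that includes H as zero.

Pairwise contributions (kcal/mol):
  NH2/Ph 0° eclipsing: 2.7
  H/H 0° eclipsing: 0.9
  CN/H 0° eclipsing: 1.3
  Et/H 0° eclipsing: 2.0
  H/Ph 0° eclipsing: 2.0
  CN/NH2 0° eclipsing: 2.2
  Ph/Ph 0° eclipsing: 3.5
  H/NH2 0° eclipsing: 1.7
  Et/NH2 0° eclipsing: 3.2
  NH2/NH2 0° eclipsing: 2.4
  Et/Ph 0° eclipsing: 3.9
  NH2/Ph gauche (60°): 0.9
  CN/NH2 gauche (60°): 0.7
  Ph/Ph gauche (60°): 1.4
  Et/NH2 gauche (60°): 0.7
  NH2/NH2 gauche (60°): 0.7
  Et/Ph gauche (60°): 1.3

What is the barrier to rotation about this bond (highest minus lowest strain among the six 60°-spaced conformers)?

NH2 at 0° is eclipsed. Ph at 0° is eclipsed with NH2 at 0° (2.7); Et at 120° is eclipsed with Ph at 120° (3.9); H at 240° is eclipsed with H at 240° (0.9). Total 7.5 kcal/mol.
NH2 at 60° is staggered. Ph at 0° is gauche with NH2 at 60° (0.9); Et at 120° is gauche with NH2 at 60° (0.7); Et at 120° is gauche with Ph at 180° (1.3). Total 2.9 kcal/mol.
NH2 at 120° is eclipsed. Ph at 0° is eclipsed with H at 0° (2.0); Et at 120° is eclipsed with NH2 at 120° (3.2); H at 240° is eclipsed with Ph at 240° (2.0). Total 7.2 kcal/mol.
NH2 at 180° is staggered. Ph at 0° is gauche with Ph at 300° (1.4); Et at 120° is gauche with NH2 at 180° (0.7). Total 2.1 kcal/mol.
NH2 at 240° is eclipsed. Ph at 0° is eclipsed with Ph at 0° (3.5); Et at 120° is eclipsed with H at 120° (2.0); H at 240° is eclipsed with NH2 at 240° (1.7). Total 7.2 kcal/mol.
NH2 at 300° is staggered. Ph at 0° is gauche with NH2 at 300° (0.9); Ph at 0° is gauche with Ph at 60° (1.4); Et at 120° is gauche with Ph at 60° (1.3). Total 3.6 kcal/mol.
Max at 0° (7.5 kcal/mol), min at 180° (2.1 kcal/mol); barrier = 5.4 kcal/mol.

5.4 kcal/mol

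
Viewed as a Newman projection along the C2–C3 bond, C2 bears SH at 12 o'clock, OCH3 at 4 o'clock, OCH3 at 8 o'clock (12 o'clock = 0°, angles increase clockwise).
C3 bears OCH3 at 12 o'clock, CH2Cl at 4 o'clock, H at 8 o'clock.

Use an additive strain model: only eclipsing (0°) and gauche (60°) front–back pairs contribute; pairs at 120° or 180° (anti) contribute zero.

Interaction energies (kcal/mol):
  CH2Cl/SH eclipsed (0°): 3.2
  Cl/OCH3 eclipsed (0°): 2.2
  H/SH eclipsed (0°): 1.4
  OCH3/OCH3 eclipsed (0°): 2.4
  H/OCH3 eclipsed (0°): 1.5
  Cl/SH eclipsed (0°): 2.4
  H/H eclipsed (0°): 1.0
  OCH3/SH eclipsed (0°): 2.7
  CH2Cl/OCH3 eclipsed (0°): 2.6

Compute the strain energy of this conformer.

This conformer (eclipsed): SH(0°)/OCH3(0°) eclipsed 2.7; OCH3(120°)/CH2Cl(120°) eclipsed 2.6; OCH3(240°)/H(240°) eclipsed 1.5 → 6.8 kcal/mol.

6.8 kcal/mol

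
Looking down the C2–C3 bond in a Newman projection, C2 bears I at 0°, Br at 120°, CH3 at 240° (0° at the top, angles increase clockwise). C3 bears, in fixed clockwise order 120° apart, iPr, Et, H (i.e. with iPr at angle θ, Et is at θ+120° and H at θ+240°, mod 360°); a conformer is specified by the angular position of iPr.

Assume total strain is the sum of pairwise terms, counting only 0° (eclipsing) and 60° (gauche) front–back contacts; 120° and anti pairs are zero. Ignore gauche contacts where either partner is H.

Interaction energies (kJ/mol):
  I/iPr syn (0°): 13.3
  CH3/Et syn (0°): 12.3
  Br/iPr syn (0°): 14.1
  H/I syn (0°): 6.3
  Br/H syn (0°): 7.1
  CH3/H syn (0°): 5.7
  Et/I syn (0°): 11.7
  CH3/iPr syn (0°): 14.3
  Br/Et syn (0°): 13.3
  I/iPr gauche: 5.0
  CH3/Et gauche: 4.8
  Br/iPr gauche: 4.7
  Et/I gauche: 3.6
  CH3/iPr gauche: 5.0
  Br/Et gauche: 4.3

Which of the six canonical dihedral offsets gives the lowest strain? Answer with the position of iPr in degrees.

300°

iPr at 0° (eclipsed): I(0°)/iPr(0°) eclipsed 13.3; Br(120°)/Et(120°) eclipsed 13.3; CH3(240°)/H(240°) eclipsed 5.7 → 32.3 kJ/mol.
iPr at 60° (staggered): I(0°)/iPr(60°) gauche 5.0; Br(120°)/iPr(60°) gauche 4.7; Br(120°)/Et(180°) gauche 4.3; CH3(240°)/Et(180°) gauche 4.8 → 18.8 kJ/mol.
iPr at 120° (eclipsed): I(0°)/H(0°) eclipsed 6.3; Br(120°)/iPr(120°) eclipsed 14.1; CH3(240°)/Et(240°) eclipsed 12.3 → 32.7 kJ/mol.
iPr at 180° (staggered): I(0°)/Et(300°) gauche 3.6; Br(120°)/iPr(180°) gauche 4.7; CH3(240°)/iPr(180°) gauche 5.0; CH3(240°)/Et(300°) gauche 4.8 → 18.1 kJ/mol.
iPr at 240° (eclipsed): I(0°)/Et(0°) eclipsed 11.7; Br(120°)/H(120°) eclipsed 7.1; CH3(240°)/iPr(240°) eclipsed 14.3 → 33.1 kJ/mol.
iPr at 300° (staggered): I(0°)/iPr(300°) gauche 5.0; I(0°)/Et(60°) gauche 3.6; Br(120°)/Et(60°) gauche 4.3; CH3(240°)/iPr(300°) gauche 5.0 → 17.9 kJ/mol.
The minimum (17.9 kJ/mol) occurs with iPr at 300°.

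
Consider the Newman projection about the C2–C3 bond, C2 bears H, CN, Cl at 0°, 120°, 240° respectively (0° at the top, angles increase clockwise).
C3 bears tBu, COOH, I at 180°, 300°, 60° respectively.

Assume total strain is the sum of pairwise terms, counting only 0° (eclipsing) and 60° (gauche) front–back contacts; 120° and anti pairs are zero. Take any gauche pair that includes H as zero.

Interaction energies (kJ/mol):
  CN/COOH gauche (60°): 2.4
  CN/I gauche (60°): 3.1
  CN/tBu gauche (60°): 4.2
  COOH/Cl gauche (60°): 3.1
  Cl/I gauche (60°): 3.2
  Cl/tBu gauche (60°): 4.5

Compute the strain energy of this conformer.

14.9 kJ/mol

This conformer is staggered. CN at 120° is gauche with tBu at 180° (4.2); CN at 120° is gauche with I at 60° (3.1); Cl at 240° is gauche with tBu at 180° (4.5); Cl at 240° is gauche with COOH at 300° (3.1). Total 14.9 kJ/mol.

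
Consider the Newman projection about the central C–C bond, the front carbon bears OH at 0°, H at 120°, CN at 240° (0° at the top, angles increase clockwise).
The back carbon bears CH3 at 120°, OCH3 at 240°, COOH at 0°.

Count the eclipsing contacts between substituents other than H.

2

Non-H eclipsing pairs: OH(0°)/COOH(0°); CN(240°)/OCH3(240°) — 2 interactions.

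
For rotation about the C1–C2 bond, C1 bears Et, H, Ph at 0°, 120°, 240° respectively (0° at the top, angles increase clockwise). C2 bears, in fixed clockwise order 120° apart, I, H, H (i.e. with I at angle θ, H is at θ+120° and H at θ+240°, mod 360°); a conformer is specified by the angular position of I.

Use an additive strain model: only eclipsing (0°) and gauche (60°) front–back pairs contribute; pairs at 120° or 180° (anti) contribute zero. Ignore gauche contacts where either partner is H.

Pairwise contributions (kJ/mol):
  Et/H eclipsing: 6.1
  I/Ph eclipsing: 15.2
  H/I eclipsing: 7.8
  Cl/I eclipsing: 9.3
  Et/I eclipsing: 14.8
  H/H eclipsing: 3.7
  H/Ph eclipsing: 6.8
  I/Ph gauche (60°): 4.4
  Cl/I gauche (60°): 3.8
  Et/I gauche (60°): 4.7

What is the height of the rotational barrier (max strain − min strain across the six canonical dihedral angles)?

20.9 kJ/mol

I at 0° (eclipsed): Et(0°)/I(0°) eclipsed 14.8; H(120°)/H(120°) eclipsed 3.7; Ph(240°)/H(240°) eclipsed 6.8 → 25.3 kJ/mol.
I at 60° (staggered): Et(0°)/I(60°) gauche 4.7 → 4.7 kJ/mol.
I at 120° (eclipsed): Et(0°)/H(0°) eclipsed 6.1; H(120°)/I(120°) eclipsed 7.8; Ph(240°)/H(240°) eclipsed 6.8 → 20.7 kJ/mol.
I at 180° (staggered): Ph(240°)/I(180°) gauche 4.4 → 4.4 kJ/mol.
I at 240° (eclipsed): Et(0°)/H(0°) eclipsed 6.1; H(120°)/H(120°) eclipsed 3.7; Ph(240°)/I(240°) eclipsed 15.2 → 25.0 kJ/mol.
I at 300° (staggered): Et(0°)/I(300°) gauche 4.7; Ph(240°)/I(300°) gauche 4.4 → 9.1 kJ/mol.
Max at 0° (25.3 kJ/mol), min at 180° (4.4 kJ/mol); barrier = 20.9 kJ/mol.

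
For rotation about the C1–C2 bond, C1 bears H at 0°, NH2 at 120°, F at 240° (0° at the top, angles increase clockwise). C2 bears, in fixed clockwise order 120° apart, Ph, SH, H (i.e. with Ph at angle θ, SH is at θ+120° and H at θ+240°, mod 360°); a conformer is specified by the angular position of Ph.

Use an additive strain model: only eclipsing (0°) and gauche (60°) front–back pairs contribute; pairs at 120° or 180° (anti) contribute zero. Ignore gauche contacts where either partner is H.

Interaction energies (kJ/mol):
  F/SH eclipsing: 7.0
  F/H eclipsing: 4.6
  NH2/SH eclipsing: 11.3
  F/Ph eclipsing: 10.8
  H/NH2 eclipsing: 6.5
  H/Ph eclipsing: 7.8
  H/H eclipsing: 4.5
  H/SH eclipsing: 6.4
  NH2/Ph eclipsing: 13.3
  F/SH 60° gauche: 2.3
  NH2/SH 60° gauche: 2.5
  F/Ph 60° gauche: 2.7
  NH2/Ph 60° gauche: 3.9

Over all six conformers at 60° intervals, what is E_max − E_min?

19.6 kJ/mol

Ph at 0° (eclipsed): H–Ph eclipsed, NH2–SH eclipsed, F–H eclipsed; 7.8 + 11.3 + 4.6 = 23.7 kJ/mol.
Ph at 60° (staggered): NH2–Ph gauche, NH2–SH gauche, F–SH gauche; 3.9 + 2.5 + 2.3 = 8.7 kJ/mol.
Ph at 120° (eclipsed): H–H eclipsed, NH2–Ph eclipsed, F–SH eclipsed; 4.5 + 13.3 + 7.0 = 24.8 kJ/mol.
Ph at 180° (staggered): NH2–Ph gauche, F–Ph gauche, F–SH gauche; 3.9 + 2.7 + 2.3 = 8.9 kJ/mol.
Ph at 240° (eclipsed): H–SH eclipsed, NH2–H eclipsed, F–Ph eclipsed; 6.4 + 6.5 + 10.8 = 23.7 kJ/mol.
Ph at 300° (staggered): NH2–SH gauche, F–Ph gauche; 2.5 + 2.7 = 5.2 kJ/mol.
Max at 120° (24.8 kJ/mol), min at 300° (5.2 kJ/mol); barrier = 19.6 kJ/mol.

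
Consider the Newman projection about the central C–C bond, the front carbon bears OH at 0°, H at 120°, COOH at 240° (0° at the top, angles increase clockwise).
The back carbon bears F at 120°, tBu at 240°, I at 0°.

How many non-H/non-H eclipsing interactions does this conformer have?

2

Non-H eclipsing pairs: OH(0°)/I(0°); COOH(240°)/tBu(240°) — 2 interactions.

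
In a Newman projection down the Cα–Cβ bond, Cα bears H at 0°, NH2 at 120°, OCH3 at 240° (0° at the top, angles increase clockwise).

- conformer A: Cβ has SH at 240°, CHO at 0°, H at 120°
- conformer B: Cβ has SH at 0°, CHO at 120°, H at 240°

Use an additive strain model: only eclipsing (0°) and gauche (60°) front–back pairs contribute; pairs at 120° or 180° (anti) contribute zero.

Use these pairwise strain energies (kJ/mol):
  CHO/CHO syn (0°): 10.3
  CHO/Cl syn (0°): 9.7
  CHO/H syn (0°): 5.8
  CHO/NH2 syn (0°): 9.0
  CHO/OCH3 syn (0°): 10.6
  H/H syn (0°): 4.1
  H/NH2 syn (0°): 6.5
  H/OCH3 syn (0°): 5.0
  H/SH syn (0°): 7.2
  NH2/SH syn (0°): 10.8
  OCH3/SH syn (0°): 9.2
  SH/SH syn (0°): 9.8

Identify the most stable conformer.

A (eclipsed): H–CHO eclipsed, NH2–H eclipsed, OCH3–SH eclipsed; 5.8 + 6.5 + 9.2 = 21.5 kJ/mol.
B (eclipsed): H–SH eclipsed, NH2–CHO eclipsed, OCH3–H eclipsed; 7.2 + 9.0 + 5.0 = 21.2 kJ/mol.
B has the lowest total (21.2 kJ/mol).

B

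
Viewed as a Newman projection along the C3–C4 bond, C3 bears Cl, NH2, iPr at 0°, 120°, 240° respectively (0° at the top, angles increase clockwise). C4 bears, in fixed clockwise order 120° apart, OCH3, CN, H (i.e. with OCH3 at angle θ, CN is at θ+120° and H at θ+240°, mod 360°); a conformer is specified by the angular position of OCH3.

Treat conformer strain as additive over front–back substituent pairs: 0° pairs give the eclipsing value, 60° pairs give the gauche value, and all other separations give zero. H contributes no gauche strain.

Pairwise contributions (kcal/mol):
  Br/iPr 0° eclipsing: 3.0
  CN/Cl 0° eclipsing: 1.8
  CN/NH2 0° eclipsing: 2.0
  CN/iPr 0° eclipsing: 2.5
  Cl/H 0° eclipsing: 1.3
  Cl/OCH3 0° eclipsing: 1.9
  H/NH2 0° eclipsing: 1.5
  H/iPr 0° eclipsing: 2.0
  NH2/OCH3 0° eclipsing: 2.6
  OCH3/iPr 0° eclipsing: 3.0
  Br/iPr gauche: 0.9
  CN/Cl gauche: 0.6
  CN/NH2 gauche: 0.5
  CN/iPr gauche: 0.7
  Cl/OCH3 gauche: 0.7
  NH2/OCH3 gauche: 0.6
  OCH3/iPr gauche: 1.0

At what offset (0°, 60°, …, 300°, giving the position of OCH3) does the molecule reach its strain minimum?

OCH3 at 0° (eclipsed): Cl(0°)/OCH3(0°) eclipsed 1.9; NH2(120°)/CN(120°) eclipsed 2.0; iPr(240°)/H(240°) eclipsed 2.0 → 5.9 kcal/mol.
OCH3 at 60° (staggered): Cl(0°)/OCH3(60°) gauche 0.7; NH2(120°)/OCH3(60°) gauche 0.6; NH2(120°)/CN(180°) gauche 0.5; iPr(240°)/CN(180°) gauche 0.7 → 2.5 kcal/mol.
OCH3 at 120° (eclipsed): Cl(0°)/H(0°) eclipsed 1.3; NH2(120°)/OCH3(120°) eclipsed 2.6; iPr(240°)/CN(240°) eclipsed 2.5 → 6.4 kcal/mol.
OCH3 at 180° (staggered): Cl(0°)/CN(300°) gauche 0.6; NH2(120°)/OCH3(180°) gauche 0.6; iPr(240°)/OCH3(180°) gauche 1.0; iPr(240°)/CN(300°) gauche 0.7 → 2.9 kcal/mol.
OCH3 at 240° (eclipsed): Cl(0°)/CN(0°) eclipsed 1.8; NH2(120°)/H(120°) eclipsed 1.5; iPr(240°)/OCH3(240°) eclipsed 3.0 → 6.3 kcal/mol.
OCH3 at 300° (staggered): Cl(0°)/OCH3(300°) gauche 0.7; Cl(0°)/CN(60°) gauche 0.6; NH2(120°)/CN(60°) gauche 0.5; iPr(240°)/OCH3(300°) gauche 1.0 → 2.8 kcal/mol.
The minimum (2.5 kcal/mol) occurs with OCH3 at 60°.

60°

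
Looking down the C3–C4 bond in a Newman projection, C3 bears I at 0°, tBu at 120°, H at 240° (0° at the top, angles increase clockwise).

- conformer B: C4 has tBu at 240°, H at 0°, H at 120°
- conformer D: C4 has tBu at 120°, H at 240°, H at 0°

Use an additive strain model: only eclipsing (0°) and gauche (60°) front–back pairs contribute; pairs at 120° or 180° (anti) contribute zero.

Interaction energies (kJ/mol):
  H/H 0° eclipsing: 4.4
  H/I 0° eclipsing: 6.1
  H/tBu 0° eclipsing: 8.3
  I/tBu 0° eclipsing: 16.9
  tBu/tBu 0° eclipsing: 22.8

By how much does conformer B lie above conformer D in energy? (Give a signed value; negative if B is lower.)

-10.6 kJ/mol

B (eclipsed): I(0°)/H(0°) eclipsed 6.1; tBu(120°)/H(120°) eclipsed 8.3; H(240°)/tBu(240°) eclipsed 8.3 → 22.7 kJ/mol.
D (eclipsed): I(0°)/H(0°) eclipsed 6.1; tBu(120°)/tBu(120°) eclipsed 22.8; H(240°)/H(240°) eclipsed 4.4 → 33.3 kJ/mol.
E(B) − E(D) = 22.7 − 33.3 = -10.6 kJ/mol.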